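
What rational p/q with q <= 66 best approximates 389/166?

Expand x = 389/166 as a continued fraction with the Euclidean algorithm:
  389 = 2*166 + 57, so a_0 = 2.
  166 = 2*57 + 52, so a_1 = 2.
  57 = 1*52 + 5, so a_2 = 1.
  52 = 10*5 + 2, so a_3 = 10.
  5 = 2*2 + 1, so a_4 = 2.
  2 = 2*1 + 0, so a_5 = 2.
so x = [2; 2, 1, 10, 2, 2].
Convergents (p_i = a_i*p_{i-1} + p_{i-2}, q_i = a_i*q_{i-1} + q_{i-2} with p_{-2}=0, p_{-1}=1, q_{-2}=1, q_{-1}=0), until the denominator exceeds 66:
  i=0: a_0=2, p_0 = 2*1 + 0 = 2, q_0 = 2*0 + 1 = 1.
  i=1: a_1=2, p_1 = 2*2 + 1 = 5, q_1 = 2*1 + 0 = 2.
  i=2: a_2=1, p_2 = 1*5 + 2 = 7, q_2 = 1*2 + 1 = 3.
  i=3: a_3=10, p_3 = 10*7 + 5 = 75, q_3 = 10*3 + 2 = 32.
  i=4: a_4=2, p_4 = 2*75 + 7 = 157, q_4 = 2*32 + 3 = 67.
q_4 = 67 > 66, so the last convergent with denominator <= 66 is p_3/q_3 = 75/32.
The closest fraction with denominator <= 66 is either p_3/q_3 or the intermediate fraction (k*p_3 + p_2)/(k*q_3 + q_2) with the largest k >= 1 whose denominator stays <= 66; these approach x as k grows, and every other convergent or intermediate fraction in range is farther away.
Largest k: floor((66 - q_2)/q_3) = floor((66 - 3)/32) = 1.
That gives (1*75 + 7)/(1*32 + 3) = 82/35.
Compare the errors: |x - 75/32| = |389*32 - 75*166|/(166*32) = 2/5312, and |x - 82/35| = |389*35 - 82*166|/(166*35) = 3/5810.
Cross-multiplying, 2*5810 = 11620 < 15936 = 3*5312, so 2/5312 is smaller: the convergent 75/32 is closer to x than 82/35.

75/32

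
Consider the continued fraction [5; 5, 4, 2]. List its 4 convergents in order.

5/1, 26/5, 109/21, 244/47

Using the convergent recurrence p_i = a_i*p_{i-1} + p_{i-2}, q_i = a_i*q_{i-1} + q_{i-2} with p_{-2}=0, p_{-1}=1, q_{-2}=1, q_{-1}=0:
  i=0: a_0=5, p_0 = 5*1 + 0 = 5, q_0 = 5*0 + 1 = 1.
  i=1: a_1=5, p_1 = 5*5 + 1 = 26, q_1 = 5*1 + 0 = 5.
  i=2: a_2=4, p_2 = 4*26 + 5 = 109, q_2 = 4*5 + 1 = 21.
  i=3: a_3=2, p_3 = 2*109 + 26 = 244, q_3 = 2*21 + 5 = 47.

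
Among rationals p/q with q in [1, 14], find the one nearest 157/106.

3/2

Expand x = 157/106 as a continued fraction with the Euclidean algorithm:
  157 = 1*106 + 51, so a_0 = 1.
  106 = 2*51 + 4, so a_1 = 2.
  51 = 12*4 + 3, so a_2 = 12.
  4 = 1*3 + 1, so a_3 = 1.
  3 = 3*1 + 0, so a_4 = 3.
so x = [1; 2, 12, 1, 3].
Convergents (p_i = a_i*p_{i-1} + p_{i-2}, q_i = a_i*q_{i-1} + q_{i-2} with p_{-2}=0, p_{-1}=1, q_{-2}=1, q_{-1}=0), until the denominator exceeds 14:
  i=0: a_0=1, p_0 = 1*1 + 0 = 1, q_0 = 1*0 + 1 = 1.
  i=1: a_1=2, p_1 = 2*1 + 1 = 3, q_1 = 2*1 + 0 = 2.
  i=2: a_2=12, p_2 = 12*3 + 1 = 37, q_2 = 12*2 + 1 = 25.
q_2 = 25 > 14, so the last convergent with denominator <= 14 is p_1/q_1 = 3/2.
The closest fraction with denominator <= 14 is either p_1/q_1 or the intermediate fraction (k*p_1 + p_0)/(k*q_1 + q_0) with the largest k >= 1 whose denominator stays <= 14; these approach x as k grows, and every other convergent or intermediate fraction in range is farther away.
Largest k: floor((14 - q_0)/q_1) = floor((14 - 1)/2) = 6.
That gives (6*3 + 1)/(6*2 + 1) = 19/13.
Compare the errors: |x - 3/2| = |157*2 - 3*106|/(106*2) = 4/212, and |x - 19/13| = |157*13 - 19*106|/(106*13) = 27/1378.
Cross-multiplying, 4*1378 = 5512 < 5724 = 27*212, so 4/212 is smaller: the convergent 3/2 is closer to x than 19/13.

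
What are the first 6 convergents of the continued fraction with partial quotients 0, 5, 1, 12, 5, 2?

0/1, 1/5, 1/6, 13/77, 66/391, 145/859

Using the convergent recurrence p_i = a_i*p_{i-1} + p_{i-2}, q_i = a_i*q_{i-1} + q_{i-2} with p_{-2}=0, p_{-1}=1, q_{-2}=1, q_{-1}=0:
  i=0: a_0=0, p_0 = 0*1 + 0 = 0, q_0 = 0*0 + 1 = 1.
  i=1: a_1=5, p_1 = 5*0 + 1 = 1, q_1 = 5*1 + 0 = 5.
  i=2: a_2=1, p_2 = 1*1 + 0 = 1, q_2 = 1*5 + 1 = 6.
  i=3: a_3=12, p_3 = 12*1 + 1 = 13, q_3 = 12*6 + 5 = 77.
  i=4: a_4=5, p_4 = 5*13 + 1 = 66, q_4 = 5*77 + 6 = 391.
  i=5: a_5=2, p_5 = 2*66 + 13 = 145, q_5 = 2*391 + 77 = 859.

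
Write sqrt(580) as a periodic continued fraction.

Write x_i = (sqrt(580) + m_i)/d_i with (m_0, d_0) = (0, 1). a_0 = floor(sqrt(580)) = 24, since 24^2 = 576 <= 580 < 625 = 25^2.
Iterate m_{i+1} = d_i*a_i - m_i, d_{i+1} = (580 - m_{i+1}^2)/d_i, a_{i+1} = floor((a_0 + m_{i+1})/d_{i+1}):
  m_1 = 1*24 - 0 = 24, d_1 = (580 - 24^2)/1 = 4/1 = 4, a_1 = floor((24 + 24)/4) = 12.
  m_2 = 4*12 - 24 = 24, d_2 = (580 - 24^2)/4 = 4/4 = 1, a_2 = floor((24 + 24)/1) = 48.
  m_3 = 1*48 - 24 = 24, d_3 = (580 - 24^2)/1 = 4/1 = 4: (m_3, d_3) = (m_1, d_1) = (24, 4), so from here the quotients repeat a_1, a_2; the period length is 2.
Hence the expansion of sqrt(580) is a_0 = 24 followed by the repeating block 12, 48 (period 2).

[24; (12, 48)]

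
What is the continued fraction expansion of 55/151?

Run the Euclidean algorithm on 55 and 151; the successive quotients are the partial quotients a_0, a_1, ... (each step inverts the fractional part left over by the previous one):
  55 = 0*151 + 55, so a_0 = 0.
  151 = 2*55 + 41, so a_1 = 2.
  55 = 1*41 + 14, so a_2 = 1.
  41 = 2*14 + 13, so a_3 = 2.
  14 = 1*13 + 1, so a_4 = 1.
  13 = 13*1 + 0, so a_5 = 13.
The remainder reaches 0 after 6 divisions, so the expansion has 6 partial quotients, read off in order.

[0; 2, 1, 2, 1, 13]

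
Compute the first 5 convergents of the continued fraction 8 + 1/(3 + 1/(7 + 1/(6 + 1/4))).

Using the convergent recurrence p_i = a_i*p_{i-1} + p_{i-2}, q_i = a_i*q_{i-1} + q_{i-2} with p_{-2}=0, p_{-1}=1, q_{-2}=1, q_{-1}=0:
  i=0: a_0=8, p_0 = 8*1 + 0 = 8, q_0 = 8*0 + 1 = 1.
  i=1: a_1=3, p_1 = 3*8 + 1 = 25, q_1 = 3*1 + 0 = 3.
  i=2: a_2=7, p_2 = 7*25 + 8 = 183, q_2 = 7*3 + 1 = 22.
  i=3: a_3=6, p_3 = 6*183 + 25 = 1123, q_3 = 6*22 + 3 = 135.
  i=4: a_4=4, p_4 = 4*1123 + 183 = 4675, q_4 = 4*135 + 22 = 562.

8/1, 25/3, 183/22, 1123/135, 4675/562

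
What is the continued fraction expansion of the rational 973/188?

Run the Euclidean algorithm on 973 and 188; the successive quotients are the partial quotients a_0, a_1, ... (each step inverts the fractional part left over by the previous one):
  973 = 5*188 + 33, so a_0 = 5.
  188 = 5*33 + 23, so a_1 = 5.
  33 = 1*23 + 10, so a_2 = 1.
  23 = 2*10 + 3, so a_3 = 2.
  10 = 3*3 + 1, so a_4 = 3.
  3 = 3*1 + 0, so a_5 = 3.
The remainder reaches 0 after 6 divisions, so the expansion has 6 partial quotients, read off in order.

[5; 5, 1, 2, 3, 3]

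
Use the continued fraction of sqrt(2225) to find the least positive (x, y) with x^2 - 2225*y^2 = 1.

(x, y) = (500001, 10600)

First expand sqrt(2225) as a continued fraction. With x_i = (sqrt(2225) + m_i)/d_i and (m_0, d_0) = (0, 1): a_0 = floor(sqrt(2225)) = 47, since 47^2 = 2209 <= 2225 < 2304 = 48^2.
Iterate m_{i+1} = d_i*a_i - m_i, d_{i+1} = (2225 - m_{i+1}^2)/d_i, a_{i+1} = floor((a_0 + m_{i+1})/d_{i+1}):
  m_1 = 1*47 - 0 = 47, d_1 = (2225 - 47^2)/1 = 16/1 = 16, a_1 = floor((47 + 47)/16) = 5.
  m_2 = 16*5 - 47 = 33, d_2 = (2225 - 33^2)/16 = 1136/16 = 71, a_2 = floor((47 + 33)/71) = 1.
  m_3 = 71*1 - 33 = 38, d_3 = (2225 - 38^2)/71 = 781/71 = 11, a_3 = floor((47 + 38)/11) = 7.
  m_4 = 11*7 - 38 = 39, d_4 = (2225 - 39^2)/11 = 704/11 = 64, a_4 = floor((47 + 39)/64) = 1.
  m_5 = 64*1 - 39 = 25, d_5 = (2225 - 25^2)/64 = 1600/64 = 25, a_5 = floor((47 + 25)/25) = 2.
  m_6 = 25*2 - 25 = 25, d_6 = (2225 - 25^2)/25 = 1600/25 = 64, a_6 = floor((47 + 25)/64) = 1.
  m_7 = 64*1 - 25 = 39, d_7 = (2225 - 39^2)/64 = 704/64 = 11, a_7 = floor((47 + 39)/11) = 7.
  m_8 = 11*7 - 39 = 38, d_8 = (2225 - 38^2)/11 = 781/11 = 71, a_8 = floor((47 + 38)/71) = 1.
  m_9 = 71*1 - 38 = 33, d_9 = (2225 - 33^2)/71 = 1136/71 = 16, a_9 = floor((47 + 33)/16) = 5.
  m_10 = 16*5 - 33 = 47, d_10 = (2225 - 47^2)/16 = 16/16 = 1, a_10 = floor((47 + 47)/1) = 94.
  m_11 = 1*94 - 47 = 47, d_11 = (2225 - 47^2)/1 = 16/1 = 16: (m_11, d_11) = (m_1, d_1) = (47, 16), so from here the quotients repeat a_1, ..., a_10; the period length is 10.
So sqrt(2225) = [47; (5, 1, 7, 1, 2, 1, 7, 1, 5, 94)] with period length k = 10.
k is even, so the fundamental solution of x^2 - 2225y^2 = 1 is (p_{k-1}, q_{k-1}) = (p_9, q_9); compute convergents through index 9.
Convergents (p_i = a_i*p_{i-1} + p_{i-2}, q_i = a_i*q_{i-1} + q_{i-2} with p_{-2}=0, p_{-1}=1, q_{-2}=1, q_{-1}=0):
  i=0: a_0=47, p_0 = 47*1 + 0 = 47, q_0 = 47*0 + 1 = 1.
  i=1: a_1=5, p_1 = 5*47 + 1 = 236, q_1 = 5*1 + 0 = 5.
  i=2: a_2=1, p_2 = 1*236 + 47 = 283, q_2 = 1*5 + 1 = 6.
  i=3: a_3=7, p_3 = 7*283 + 236 = 2217, q_3 = 7*6 + 5 = 47.
  i=4: a_4=1, p_4 = 1*2217 + 283 = 2500, q_4 = 1*47 + 6 = 53.
  i=5: a_5=2, p_5 = 2*2500 + 2217 = 7217, q_5 = 2*53 + 47 = 153.
  i=6: a_6=1, p_6 = 1*7217 + 2500 = 9717, q_6 = 1*153 + 53 = 206.
  i=7: a_7=7, p_7 = 7*9717 + 7217 = 75236, q_7 = 7*206 + 153 = 1595.
  i=8: a_8=1, p_8 = 1*75236 + 9717 = 84953, q_8 = 1*1595 + 206 = 1801.
  i=9: a_9=5, p_9 = 5*84953 + 75236 = 500001, q_9 = 5*1801 + 1595 = 10600.
Check: 500001^2 - 2225*10600^2 = 250001000001 - 250001000000 = 1, so (x, y) = (500001, 10600) solves the equation, and by the theorem it is the least positive solution.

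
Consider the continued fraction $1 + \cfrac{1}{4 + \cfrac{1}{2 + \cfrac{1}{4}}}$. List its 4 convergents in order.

Using the convergent recurrence p_i = a_i*p_{i-1} + p_{i-2}, q_i = a_i*q_{i-1} + q_{i-2} with p_{-2}=0, p_{-1}=1, q_{-2}=1, q_{-1}=0:
  i=0: a_0=1, p_0 = 1*1 + 0 = 1, q_0 = 1*0 + 1 = 1.
  i=1: a_1=4, p_1 = 4*1 + 1 = 5, q_1 = 4*1 + 0 = 4.
  i=2: a_2=2, p_2 = 2*5 + 1 = 11, q_2 = 2*4 + 1 = 9.
  i=3: a_3=4, p_3 = 4*11 + 5 = 49, q_3 = 4*9 + 4 = 40.

1/1, 5/4, 11/9, 49/40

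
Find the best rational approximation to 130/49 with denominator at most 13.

Expand x = 130/49 as a continued fraction with the Euclidean algorithm:
  130 = 2*49 + 32, so a_0 = 2.
  49 = 1*32 + 17, so a_1 = 1.
  32 = 1*17 + 15, so a_2 = 1.
  17 = 1*15 + 2, so a_3 = 1.
  15 = 7*2 + 1, so a_4 = 7.
  2 = 2*1 + 0, so a_5 = 2.
so x = [2; 1, 1, 1, 7, 2].
Convergents (p_i = a_i*p_{i-1} + p_{i-2}, q_i = a_i*q_{i-1} + q_{i-2} with p_{-2}=0, p_{-1}=1, q_{-2}=1, q_{-1}=0), until the denominator exceeds 13:
  i=0: a_0=2, p_0 = 2*1 + 0 = 2, q_0 = 2*0 + 1 = 1.
  i=1: a_1=1, p_1 = 1*2 + 1 = 3, q_1 = 1*1 + 0 = 1.
  i=2: a_2=1, p_2 = 1*3 + 2 = 5, q_2 = 1*1 + 1 = 2.
  i=3: a_3=1, p_3 = 1*5 + 3 = 8, q_3 = 1*2 + 1 = 3.
  i=4: a_4=7, p_4 = 7*8 + 5 = 61, q_4 = 7*3 + 2 = 23.
q_4 = 23 > 13, so the last convergent with denominator <= 13 is p_3/q_3 = 8/3.
The closest fraction with denominator <= 13 is either p_3/q_3 or the intermediate fraction (k*p_3 + p_2)/(k*q_3 + q_2) with the largest k >= 1 whose denominator stays <= 13; these approach x as k grows, and every other convergent or intermediate fraction in range is farther away.
Largest k: floor((13 - q_2)/q_3) = floor((13 - 2)/3) = 3.
That gives (3*8 + 5)/(3*3 + 2) = 29/11.
Compare the errors: |x - 8/3| = |130*3 - 8*49|/(49*3) = 2/147, and |x - 29/11| = |130*11 - 29*49|/(49*11) = 9/539.
Cross-multiplying, 2*539 = 1078 < 1323 = 9*147, so 2/147 is smaller: the convergent 8/3 is closer to x than 29/11.

8/3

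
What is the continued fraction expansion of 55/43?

Run the Euclidean algorithm on 55 and 43; the successive quotients are the partial quotients a_0, a_1, ... (each step inverts the fractional part left over by the previous one):
  55 = 1*43 + 12, so a_0 = 1.
  43 = 3*12 + 7, so a_1 = 3.
  12 = 1*7 + 5, so a_2 = 1.
  7 = 1*5 + 2, so a_3 = 1.
  5 = 2*2 + 1, so a_4 = 2.
  2 = 2*1 + 0, so a_5 = 2.
The remainder reaches 0 after 6 divisions, so the expansion has 6 partial quotients, read off in order.

[1; 3, 1, 1, 2, 2]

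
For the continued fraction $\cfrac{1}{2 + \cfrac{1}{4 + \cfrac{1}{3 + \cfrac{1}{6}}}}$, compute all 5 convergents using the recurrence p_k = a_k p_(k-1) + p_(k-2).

0/1, 1/2, 4/9, 13/29, 82/183

Using the convergent recurrence p_i = a_i*p_{i-1} + p_{i-2}, q_i = a_i*q_{i-1} + q_{i-2} with p_{-2}=0, p_{-1}=1, q_{-2}=1, q_{-1}=0:
  i=0: a_0=0, p_0 = 0*1 + 0 = 0, q_0 = 0*0 + 1 = 1.
  i=1: a_1=2, p_1 = 2*0 + 1 = 1, q_1 = 2*1 + 0 = 2.
  i=2: a_2=4, p_2 = 4*1 + 0 = 4, q_2 = 4*2 + 1 = 9.
  i=3: a_3=3, p_3 = 3*4 + 1 = 13, q_3 = 3*9 + 2 = 29.
  i=4: a_4=6, p_4 = 6*13 + 4 = 82, q_4 = 6*29 + 9 = 183.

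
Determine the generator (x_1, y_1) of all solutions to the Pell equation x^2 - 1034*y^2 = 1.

First expand sqrt(1034) as a continued fraction. With x_i = (sqrt(1034) + m_i)/d_i and (m_0, d_0) = (0, 1): a_0 = floor(sqrt(1034)) = 32, since 32^2 = 1024 <= 1034 < 1089 = 33^2.
Iterate m_{i+1} = d_i*a_i - m_i, d_{i+1} = (1034 - m_{i+1}^2)/d_i, a_{i+1} = floor((a_0 + m_{i+1})/d_{i+1}):
  m_1 = 1*32 - 0 = 32, d_1 = (1034 - 32^2)/1 = 10/1 = 10, a_1 = floor((32 + 32)/10) = 6.
  m_2 = 10*6 - 32 = 28, d_2 = (1034 - 28^2)/10 = 250/10 = 25, a_2 = floor((32 + 28)/25) = 2.
  m_3 = 25*2 - 28 = 22, d_3 = (1034 - 22^2)/25 = 550/25 = 22, a_3 = floor((32 + 22)/22) = 2.
  m_4 = 22*2 - 22 = 22, d_4 = (1034 - 22^2)/22 = 550/22 = 25, a_4 = floor((32 + 22)/25) = 2.
  m_5 = 25*2 - 22 = 28, d_5 = (1034 - 28^2)/25 = 250/25 = 10, a_5 = floor((32 + 28)/10) = 6.
  m_6 = 10*6 - 28 = 32, d_6 = (1034 - 32^2)/10 = 10/10 = 1, a_6 = floor((32 + 32)/1) = 64.
  m_7 = 1*64 - 32 = 32, d_7 = (1034 - 32^2)/1 = 10/1 = 10: (m_7, d_7) = (m_1, d_1) = (32, 10), so from here the quotients repeat a_1, ..., a_6; the period length is 6.
So sqrt(1034) = [32; (6, 2, 2, 2, 6, 64)] with period length k = 6.
k is even, so the fundamental solution of x^2 - 1034y^2 = 1 is (p_{k-1}, q_{k-1}) = (p_5, q_5); compute convergents through index 5.
Convergents (p_i = a_i*p_{i-1} + p_{i-2}, q_i = a_i*q_{i-1} + q_{i-2} with p_{-2}=0, p_{-1}=1, q_{-2}=1, q_{-1}=0):
  i=0: a_0=32, p_0 = 32*1 + 0 = 32, q_0 = 32*0 + 1 = 1.
  i=1: a_1=6, p_1 = 6*32 + 1 = 193, q_1 = 6*1 + 0 = 6.
  i=2: a_2=2, p_2 = 2*193 + 32 = 418, q_2 = 2*6 + 1 = 13.
  i=3: a_3=2, p_3 = 2*418 + 193 = 1029, q_3 = 2*13 + 6 = 32.
  i=4: a_4=2, p_4 = 2*1029 + 418 = 2476, q_4 = 2*32 + 13 = 77.
  i=5: a_5=6, p_5 = 6*2476 + 1029 = 15885, q_5 = 6*77 + 32 = 494.
Check: 15885^2 - 1034*494^2 = 252333225 - 252333224 = 1, so (x, y) = (15885, 494) solves the equation, and by the theorem it is the least positive solution.

(x, y) = (15885, 494)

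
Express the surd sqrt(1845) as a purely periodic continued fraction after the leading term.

Write x_i = (sqrt(1845) + m_i)/d_i with (m_0, d_0) = (0, 1). a_0 = floor(sqrt(1845)) = 42, since 42^2 = 1764 <= 1845 < 1849 = 43^2.
Iterate m_{i+1} = d_i*a_i - m_i, d_{i+1} = (1845 - m_{i+1}^2)/d_i, a_{i+1} = floor((a_0 + m_{i+1})/d_{i+1}):
  m_1 = 1*42 - 0 = 42, d_1 = (1845 - 42^2)/1 = 81/1 = 81, a_1 = floor((42 + 42)/81) = 1.
  m_2 = 81*1 - 42 = 39, d_2 = (1845 - 39^2)/81 = 324/81 = 4, a_2 = floor((42 + 39)/4) = 20.
  m_3 = 4*20 - 39 = 41, d_3 = (1845 - 41^2)/4 = 164/4 = 41, a_3 = floor((42 + 41)/41) = 2.
  m_4 = 41*2 - 41 = 41, d_4 = (1845 - 41^2)/41 = 164/41 = 4, a_4 = floor((42 + 41)/4) = 20.
  m_5 = 4*20 - 41 = 39, d_5 = (1845 - 39^2)/4 = 324/4 = 81, a_5 = floor((42 + 39)/81) = 1.
  m_6 = 81*1 - 39 = 42, d_6 = (1845 - 42^2)/81 = 81/81 = 1, a_6 = floor((42 + 42)/1) = 84.
  m_7 = 1*84 - 42 = 42, d_7 = (1845 - 42^2)/1 = 81/1 = 81: (m_7, d_7) = (m_1, d_1) = (42, 81), so from here the quotients repeat a_1, ..., a_6; the period length is 6.
Hence the expansion of sqrt(1845) is a_0 = 42 followed by the repeating block 1, 20, 2, 20, 1, 84 (period 6).

[42; (1, 20, 2, 20, 1, 84)]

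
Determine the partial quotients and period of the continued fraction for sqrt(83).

[9; (9, 18)]

Write x_i = (sqrt(83) + m_i)/d_i with (m_0, d_0) = (0, 1). a_0 = floor(sqrt(83)) = 9, since 9^2 = 81 <= 83 < 100 = 10^2.
Iterate m_{i+1} = d_i*a_i - m_i, d_{i+1} = (83 - m_{i+1}^2)/d_i, a_{i+1} = floor((a_0 + m_{i+1})/d_{i+1}):
  m_1 = 1*9 - 0 = 9, d_1 = (83 - 9^2)/1 = 2/1 = 2, a_1 = floor((9 + 9)/2) = 9.
  m_2 = 2*9 - 9 = 9, d_2 = (83 - 9^2)/2 = 2/2 = 1, a_2 = floor((9 + 9)/1) = 18.
  m_3 = 1*18 - 9 = 9, d_3 = (83 - 9^2)/1 = 2/1 = 2: (m_3, d_3) = (m_1, d_1) = (9, 2), so from here the quotients repeat a_1, a_2; the period length is 2.
Hence the expansion of sqrt(83) is a_0 = 9 followed by the repeating block 9, 18 (period 2).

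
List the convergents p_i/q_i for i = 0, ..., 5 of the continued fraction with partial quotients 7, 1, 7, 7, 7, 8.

7/1, 8/1, 63/8, 449/57, 3206/407, 26097/3313

Using the convergent recurrence p_i = a_i*p_{i-1} + p_{i-2}, q_i = a_i*q_{i-1} + q_{i-2} with p_{-2}=0, p_{-1}=1, q_{-2}=1, q_{-1}=0:
  i=0: a_0=7, p_0 = 7*1 + 0 = 7, q_0 = 7*0 + 1 = 1.
  i=1: a_1=1, p_1 = 1*7 + 1 = 8, q_1 = 1*1 + 0 = 1.
  i=2: a_2=7, p_2 = 7*8 + 7 = 63, q_2 = 7*1 + 1 = 8.
  i=3: a_3=7, p_3 = 7*63 + 8 = 449, q_3 = 7*8 + 1 = 57.
  i=4: a_4=7, p_4 = 7*449 + 63 = 3206, q_4 = 7*57 + 8 = 407.
  i=5: a_5=8, p_5 = 8*3206 + 449 = 26097, q_5 = 8*407 + 57 = 3313.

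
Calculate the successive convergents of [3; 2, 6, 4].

3/1, 7/2, 45/13, 187/54

Using the convergent recurrence p_i = a_i*p_{i-1} + p_{i-2}, q_i = a_i*q_{i-1} + q_{i-2} with p_{-2}=0, p_{-1}=1, q_{-2}=1, q_{-1}=0:
  i=0: a_0=3, p_0 = 3*1 + 0 = 3, q_0 = 3*0 + 1 = 1.
  i=1: a_1=2, p_1 = 2*3 + 1 = 7, q_1 = 2*1 + 0 = 2.
  i=2: a_2=6, p_2 = 6*7 + 3 = 45, q_2 = 6*2 + 1 = 13.
  i=3: a_3=4, p_3 = 4*45 + 7 = 187, q_3 = 4*13 + 2 = 54.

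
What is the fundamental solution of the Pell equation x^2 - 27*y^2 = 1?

First expand sqrt(27) as a continued fraction. With x_i = (sqrt(27) + m_i)/d_i and (m_0, d_0) = (0, 1): a_0 = floor(sqrt(27)) = 5, since 5^2 = 25 <= 27 < 36 = 6^2.
Iterate m_{i+1} = d_i*a_i - m_i, d_{i+1} = (27 - m_{i+1}^2)/d_i, a_{i+1} = floor((a_0 + m_{i+1})/d_{i+1}):
  m_1 = 1*5 - 0 = 5, d_1 = (27 - 5^2)/1 = 2/1 = 2, a_1 = floor((5 + 5)/2) = 5.
  m_2 = 2*5 - 5 = 5, d_2 = (27 - 5^2)/2 = 2/2 = 1, a_2 = floor((5 + 5)/1) = 10.
  m_3 = 1*10 - 5 = 5, d_3 = (27 - 5^2)/1 = 2/1 = 2: (m_3, d_3) = (m_1, d_1) = (5, 2), so from here the quotients repeat a_1, a_2; the period length is 2.
So sqrt(27) = [5; (5, 10)] with period length k = 2.
k is even, so the fundamental solution of x^2 - 27y^2 = 1 is (p_{k-1}, q_{k-1}) = (p_1, q_1); compute convergents through index 1.
Convergents (p_i = a_i*p_{i-1} + p_{i-2}, q_i = a_i*q_{i-1} + q_{i-2} with p_{-2}=0, p_{-1}=1, q_{-2}=1, q_{-1}=0):
  i=0: a_0=5, p_0 = 5*1 + 0 = 5, q_0 = 5*0 + 1 = 1.
  i=1: a_1=5, p_1 = 5*5 + 1 = 26, q_1 = 5*1 + 0 = 5.
Check: 26^2 - 27*5^2 = 676 - 675 = 1, so (x, y) = (26, 5) solves the equation, and by the theorem it is the least positive solution.

(x, y) = (26, 5)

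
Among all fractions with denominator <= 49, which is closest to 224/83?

Expand x = 224/83 as a continued fraction with the Euclidean algorithm:
  224 = 2*83 + 58, so a_0 = 2.
  83 = 1*58 + 25, so a_1 = 1.
  58 = 2*25 + 8, so a_2 = 2.
  25 = 3*8 + 1, so a_3 = 3.
  8 = 8*1 + 0, so a_4 = 8.
so x = [2; 1, 2, 3, 8].
Convergents (p_i = a_i*p_{i-1} + p_{i-2}, q_i = a_i*q_{i-1} + q_{i-2} with p_{-2}=0, p_{-1}=1, q_{-2}=1, q_{-1}=0), until the denominator exceeds 49:
  i=0: a_0=2, p_0 = 2*1 + 0 = 2, q_0 = 2*0 + 1 = 1.
  i=1: a_1=1, p_1 = 1*2 + 1 = 3, q_1 = 1*1 + 0 = 1.
  i=2: a_2=2, p_2 = 2*3 + 2 = 8, q_2 = 2*1 + 1 = 3.
  i=3: a_3=3, p_3 = 3*8 + 3 = 27, q_3 = 3*3 + 1 = 10.
  i=4: a_4=8, p_4 = 8*27 + 8 = 224, q_4 = 8*10 + 3 = 83.
q_4 = 83 > 49, so the last convergent with denominator <= 49 is p_3/q_3 = 27/10.
The closest fraction with denominator <= 49 is either p_3/q_3 or the intermediate fraction (k*p_3 + p_2)/(k*q_3 + q_2) with the largest k >= 1 whose denominator stays <= 49; these approach x as k grows, and every other convergent or intermediate fraction in range is farther away.
Largest k: floor((49 - q_2)/q_3) = floor((49 - 3)/10) = 4.
That gives (4*27 + 8)/(4*10 + 3) = 116/43.
Compare the errors: |x - 27/10| = |224*10 - 27*83|/(83*10) = 1/830, and |x - 116/43| = |224*43 - 116*83|/(83*43) = 4/3569.
Cross-multiplying, 4*830 = 3320 < 3569 = 1*3569, so 4/3569 is smaller: the intermediate fraction 116/43 is closer to x than 27/10.

116/43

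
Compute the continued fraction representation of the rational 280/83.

[3; 2, 1, 2, 10]

Run the Euclidean algorithm on 280 and 83; the successive quotients are the partial quotients a_0, a_1, ... (each step inverts the fractional part left over by the previous one):
  280 = 3*83 + 31, so a_0 = 3.
  83 = 2*31 + 21, so a_1 = 2.
  31 = 1*21 + 10, so a_2 = 1.
  21 = 2*10 + 1, so a_3 = 2.
  10 = 10*1 + 0, so a_4 = 10.
The remainder reaches 0 after 5 divisions, so the expansion has 5 partial quotients, read off in order.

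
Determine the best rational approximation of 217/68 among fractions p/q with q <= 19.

Expand x = 217/68 as a continued fraction with the Euclidean algorithm:
  217 = 3*68 + 13, so a_0 = 3.
  68 = 5*13 + 3, so a_1 = 5.
  13 = 4*3 + 1, so a_2 = 4.
  3 = 3*1 + 0, so a_3 = 3.
so x = [3; 5, 4, 3].
Convergents (p_i = a_i*p_{i-1} + p_{i-2}, q_i = a_i*q_{i-1} + q_{i-2} with p_{-2}=0, p_{-1}=1, q_{-2}=1, q_{-1}=0), until the denominator exceeds 19:
  i=0: a_0=3, p_0 = 3*1 + 0 = 3, q_0 = 3*0 + 1 = 1.
  i=1: a_1=5, p_1 = 5*3 + 1 = 16, q_1 = 5*1 + 0 = 5.
  i=2: a_2=4, p_2 = 4*16 + 3 = 67, q_2 = 4*5 + 1 = 21.
q_2 = 21 > 19, so the last convergent with denominator <= 19 is p_1/q_1 = 16/5.
The closest fraction with denominator <= 19 is either p_1/q_1 or the intermediate fraction (k*p_1 + p_0)/(k*q_1 + q_0) with the largest k >= 1 whose denominator stays <= 19; these approach x as k grows, and every other convergent or intermediate fraction in range is farther away.
Largest k: floor((19 - q_0)/q_1) = floor((19 - 1)/5) = 3.
That gives (3*16 + 3)/(3*5 + 1) = 51/16.
Compare the errors: |x - 16/5| = |217*5 - 16*68|/(68*5) = 3/340, and |x - 51/16| = |217*16 - 51*68|/(68*16) = 4/1088.
Cross-multiplying, 4*340 = 1360 < 3264 = 3*1088, so 4/1088 is smaller: the intermediate fraction 51/16 is closer to x than 16/5.

51/16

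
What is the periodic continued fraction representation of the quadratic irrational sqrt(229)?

[15; (7, 1, 1, 7, 30)]

Write x_i = (sqrt(229) + m_i)/d_i with (m_0, d_0) = (0, 1). a_0 = floor(sqrt(229)) = 15, since 15^2 = 225 <= 229 < 256 = 16^2.
Iterate m_{i+1} = d_i*a_i - m_i, d_{i+1} = (229 - m_{i+1}^2)/d_i, a_{i+1} = floor((a_0 + m_{i+1})/d_{i+1}):
  m_1 = 1*15 - 0 = 15, d_1 = (229 - 15^2)/1 = 4/1 = 4, a_1 = floor((15 + 15)/4) = 7.
  m_2 = 4*7 - 15 = 13, d_2 = (229 - 13^2)/4 = 60/4 = 15, a_2 = floor((15 + 13)/15) = 1.
  m_3 = 15*1 - 13 = 2, d_3 = (229 - 2^2)/15 = 225/15 = 15, a_3 = floor((15 + 2)/15) = 1.
  m_4 = 15*1 - 2 = 13, d_4 = (229 - 13^2)/15 = 60/15 = 4, a_4 = floor((15 + 13)/4) = 7.
  m_5 = 4*7 - 13 = 15, d_5 = (229 - 15^2)/4 = 4/4 = 1, a_5 = floor((15 + 15)/1) = 30.
  m_6 = 1*30 - 15 = 15, d_6 = (229 - 15^2)/1 = 4/1 = 4: (m_6, d_6) = (m_1, d_1) = (15, 4), so from here the quotients repeat a_1, ..., a_5; the period length is 5.
Hence the expansion of sqrt(229) is a_0 = 15 followed by the repeating block 7, 1, 1, 7, 30 (period 5).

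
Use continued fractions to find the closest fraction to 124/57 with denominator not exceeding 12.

Expand x = 124/57 as a continued fraction with the Euclidean algorithm:
  124 = 2*57 + 10, so a_0 = 2.
  57 = 5*10 + 7, so a_1 = 5.
  10 = 1*7 + 3, so a_2 = 1.
  7 = 2*3 + 1, so a_3 = 2.
  3 = 3*1 + 0, so a_4 = 3.
so x = [2; 5, 1, 2, 3].
Convergents (p_i = a_i*p_{i-1} + p_{i-2}, q_i = a_i*q_{i-1} + q_{i-2} with p_{-2}=0, p_{-1}=1, q_{-2}=1, q_{-1}=0), until the denominator exceeds 12:
  i=0: a_0=2, p_0 = 2*1 + 0 = 2, q_0 = 2*0 + 1 = 1.
  i=1: a_1=5, p_1 = 5*2 + 1 = 11, q_1 = 5*1 + 0 = 5.
  i=2: a_2=1, p_2 = 1*11 + 2 = 13, q_2 = 1*5 + 1 = 6.
  i=3: a_3=2, p_3 = 2*13 + 11 = 37, q_3 = 2*6 + 5 = 17.
q_3 = 17 > 12, so the last convergent with denominator <= 12 is p_2/q_2 = 13/6.
The closest fraction with denominator <= 12 is either p_2/q_2 or the intermediate fraction (k*p_2 + p_1)/(k*q_2 + q_1) with the largest k >= 1 whose denominator stays <= 12; these approach x as k grows, and every other convergent or intermediate fraction in range is farther away.
Largest k: floor((12 - q_1)/q_2) = floor((12 - 5)/6) = 1.
That gives (1*13 + 11)/(1*6 + 5) = 24/11.
Compare the errors: |x - 13/6| = |124*6 - 13*57|/(57*6) = 3/342, and |x - 24/11| = |124*11 - 24*57|/(57*11) = 4/627.
Cross-multiplying, 4*342 = 1368 < 1881 = 3*627, so 4/627 is smaller: the intermediate fraction 24/11 is closer to x than 13/6.

24/11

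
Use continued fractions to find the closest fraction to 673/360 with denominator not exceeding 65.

Expand x = 673/360 as a continued fraction with the Euclidean algorithm:
  673 = 1*360 + 313, so a_0 = 1.
  360 = 1*313 + 47, so a_1 = 1.
  313 = 6*47 + 31, so a_2 = 6.
  47 = 1*31 + 16, so a_3 = 1.
  31 = 1*16 + 15, so a_4 = 1.
  16 = 1*15 + 1, so a_5 = 1.
  15 = 15*1 + 0, so a_6 = 15.
so x = [1; 1, 6, 1, 1, 1, 15].
Convergents (p_i = a_i*p_{i-1} + p_{i-2}, q_i = a_i*q_{i-1} + q_{i-2} with p_{-2}=0, p_{-1}=1, q_{-2}=1, q_{-1}=0), until the denominator exceeds 65:
  i=0: a_0=1, p_0 = 1*1 + 0 = 1, q_0 = 1*0 + 1 = 1.
  i=1: a_1=1, p_1 = 1*1 + 1 = 2, q_1 = 1*1 + 0 = 1.
  i=2: a_2=6, p_2 = 6*2 + 1 = 13, q_2 = 6*1 + 1 = 7.
  i=3: a_3=1, p_3 = 1*13 + 2 = 15, q_3 = 1*7 + 1 = 8.
  i=4: a_4=1, p_4 = 1*15 + 13 = 28, q_4 = 1*8 + 7 = 15.
  i=5: a_5=1, p_5 = 1*28 + 15 = 43, q_5 = 1*15 + 8 = 23.
  i=6: a_6=15, p_6 = 15*43 + 28 = 673, q_6 = 15*23 + 15 = 360.
q_6 = 360 > 65, so the last convergent with denominator <= 65 is p_5/q_5 = 43/23.
The closest fraction with denominator <= 65 is either p_5/q_5 or the intermediate fraction (k*p_5 + p_4)/(k*q_5 + q_4) with the largest k >= 1 whose denominator stays <= 65; these approach x as k grows, and every other convergent or intermediate fraction in range is farther away.
Largest k: floor((65 - q_4)/q_5) = floor((65 - 15)/23) = 2.
That gives (2*43 + 28)/(2*23 + 15) = 114/61.
Compare the errors: |x - 43/23| = |673*23 - 43*360|/(360*23) = 1/8280, and |x - 114/61| = |673*61 - 114*360|/(360*61) = 13/21960.
Cross-multiplying, 1*21960 = 21960 < 107640 = 13*8280, so 1/8280 is smaller: the convergent 43/23 is closer to x than 114/61.

43/23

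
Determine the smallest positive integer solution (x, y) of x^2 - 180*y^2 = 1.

First expand sqrt(180) as a continued fraction. With x_i = (sqrt(180) + m_i)/d_i and (m_0, d_0) = (0, 1): a_0 = floor(sqrt(180)) = 13, since 13^2 = 169 <= 180 < 196 = 14^2.
Iterate m_{i+1} = d_i*a_i - m_i, d_{i+1} = (180 - m_{i+1}^2)/d_i, a_{i+1} = floor((a_0 + m_{i+1})/d_{i+1}):
  m_1 = 1*13 - 0 = 13, d_1 = (180 - 13^2)/1 = 11/1 = 11, a_1 = floor((13 + 13)/11) = 2.
  m_2 = 11*2 - 13 = 9, d_2 = (180 - 9^2)/11 = 99/11 = 9, a_2 = floor((13 + 9)/9) = 2.
  m_3 = 9*2 - 9 = 9, d_3 = (180 - 9^2)/9 = 99/9 = 11, a_3 = floor((13 + 9)/11) = 2.
  m_4 = 11*2 - 9 = 13, d_4 = (180 - 13^2)/11 = 11/11 = 1, a_4 = floor((13 + 13)/1) = 26.
  m_5 = 1*26 - 13 = 13, d_5 = (180 - 13^2)/1 = 11/1 = 11: (m_5, d_5) = (m_1, d_1) = (13, 11), so from here the quotients repeat a_1, ..., a_4; the period length is 4.
So sqrt(180) = [13; (2, 2, 2, 26)] with period length k = 4.
k is even, so the fundamental solution of x^2 - 180y^2 = 1 is (p_{k-1}, q_{k-1}) = (p_3, q_3); compute convergents through index 3.
Convergents (p_i = a_i*p_{i-1} + p_{i-2}, q_i = a_i*q_{i-1} + q_{i-2} with p_{-2}=0, p_{-1}=1, q_{-2}=1, q_{-1}=0):
  i=0: a_0=13, p_0 = 13*1 + 0 = 13, q_0 = 13*0 + 1 = 1.
  i=1: a_1=2, p_1 = 2*13 + 1 = 27, q_1 = 2*1 + 0 = 2.
  i=2: a_2=2, p_2 = 2*27 + 13 = 67, q_2 = 2*2 + 1 = 5.
  i=3: a_3=2, p_3 = 2*67 + 27 = 161, q_3 = 2*5 + 2 = 12.
Check: 161^2 - 180*12^2 = 25921 - 25920 = 1, so (x, y) = (161, 12) solves the equation, and by the theorem it is the least positive solution.

(x, y) = (161, 12)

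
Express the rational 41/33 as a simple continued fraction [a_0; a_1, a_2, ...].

[1; 4, 8]

Run the Euclidean algorithm on 41 and 33; the successive quotients are the partial quotients a_0, a_1, ... (each step inverts the fractional part left over by the previous one):
  41 = 1*33 + 8, so a_0 = 1.
  33 = 4*8 + 1, so a_1 = 4.
  8 = 8*1 + 0, so a_2 = 8.
The remainder reaches 0 after 3 divisions, so the expansion has 3 partial quotients, read off in order.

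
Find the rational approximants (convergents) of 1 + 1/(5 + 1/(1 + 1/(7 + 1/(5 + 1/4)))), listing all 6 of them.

1/1, 6/5, 7/6, 55/47, 282/241, 1183/1011

Using the convergent recurrence p_i = a_i*p_{i-1} + p_{i-2}, q_i = a_i*q_{i-1} + q_{i-2} with p_{-2}=0, p_{-1}=1, q_{-2}=1, q_{-1}=0:
  i=0: a_0=1, p_0 = 1*1 + 0 = 1, q_0 = 1*0 + 1 = 1.
  i=1: a_1=5, p_1 = 5*1 + 1 = 6, q_1 = 5*1 + 0 = 5.
  i=2: a_2=1, p_2 = 1*6 + 1 = 7, q_2 = 1*5 + 1 = 6.
  i=3: a_3=7, p_3 = 7*7 + 6 = 55, q_3 = 7*6 + 5 = 47.
  i=4: a_4=5, p_4 = 5*55 + 7 = 282, q_4 = 5*47 + 6 = 241.
  i=5: a_5=4, p_5 = 4*282 + 55 = 1183, q_5 = 4*241 + 47 = 1011.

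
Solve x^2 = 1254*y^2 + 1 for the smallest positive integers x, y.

First expand sqrt(1254) as a continued fraction. With x_i = (sqrt(1254) + m_i)/d_i and (m_0, d_0) = (0, 1): a_0 = floor(sqrt(1254)) = 35, since 35^2 = 1225 <= 1254 < 1296 = 36^2.
Iterate m_{i+1} = d_i*a_i - m_i, d_{i+1} = (1254 - m_{i+1}^2)/d_i, a_{i+1} = floor((a_0 + m_{i+1})/d_{i+1}):
  m_1 = 1*35 - 0 = 35, d_1 = (1254 - 35^2)/1 = 29/1 = 29, a_1 = floor((35 + 35)/29) = 2.
  m_2 = 29*2 - 35 = 23, d_2 = (1254 - 23^2)/29 = 725/29 = 25, a_2 = floor((35 + 23)/25) = 2.
  m_3 = 25*2 - 23 = 27, d_3 = (1254 - 27^2)/25 = 525/25 = 21, a_3 = floor((35 + 27)/21) = 2.
  m_4 = 21*2 - 27 = 15, d_4 = (1254 - 15^2)/21 = 1029/21 = 49, a_4 = floor((35 + 15)/49) = 1.
  m_5 = 49*1 - 15 = 34, d_5 = (1254 - 34^2)/49 = 98/49 = 2, a_5 = floor((35 + 34)/2) = 34.
  m_6 = 2*34 - 34 = 34, d_6 = (1254 - 34^2)/2 = 98/2 = 49, a_6 = floor((35 + 34)/49) = 1.
  m_7 = 49*1 - 34 = 15, d_7 = (1254 - 15^2)/49 = 1029/49 = 21, a_7 = floor((35 + 15)/21) = 2.
  m_8 = 21*2 - 15 = 27, d_8 = (1254 - 27^2)/21 = 525/21 = 25, a_8 = floor((35 + 27)/25) = 2.
  m_9 = 25*2 - 27 = 23, d_9 = (1254 - 23^2)/25 = 725/25 = 29, a_9 = floor((35 + 23)/29) = 2.
  m_10 = 29*2 - 23 = 35, d_10 = (1254 - 35^2)/29 = 29/29 = 1, a_10 = floor((35 + 35)/1) = 70.
  m_11 = 1*70 - 35 = 35, d_11 = (1254 - 35^2)/1 = 29/1 = 29: (m_11, d_11) = (m_1, d_1) = (35, 29), so from here the quotients repeat a_1, ..., a_10; the period length is 10.
So sqrt(1254) = [35; (2, 2, 2, 1, 34, 1, 2, 2, 2, 70)] with period length k = 10.
k is even, so the fundamental solution of x^2 - 1254y^2 = 1 is (p_{k-1}, q_{k-1}) = (p_9, q_9); compute convergents through index 9.
Convergents (p_i = a_i*p_{i-1} + p_{i-2}, q_i = a_i*q_{i-1} + q_{i-2} with p_{-2}=0, p_{-1}=1, q_{-2}=1, q_{-1}=0):
  i=0: a_0=35, p_0 = 35*1 + 0 = 35, q_0 = 35*0 + 1 = 1.
  i=1: a_1=2, p_1 = 2*35 + 1 = 71, q_1 = 2*1 + 0 = 2.
  i=2: a_2=2, p_2 = 2*71 + 35 = 177, q_2 = 2*2 + 1 = 5.
  i=3: a_3=2, p_3 = 2*177 + 71 = 425, q_3 = 2*5 + 2 = 12.
  i=4: a_4=1, p_4 = 1*425 + 177 = 602, q_4 = 1*12 + 5 = 17.
  i=5: a_5=34, p_5 = 34*602 + 425 = 20893, q_5 = 34*17 + 12 = 590.
  i=6: a_6=1, p_6 = 1*20893 + 602 = 21495, q_6 = 1*590 + 17 = 607.
  i=7: a_7=2, p_7 = 2*21495 + 20893 = 63883, q_7 = 2*607 + 590 = 1804.
  i=8: a_8=2, p_8 = 2*63883 + 21495 = 149261, q_8 = 2*1804 + 607 = 4215.
  i=9: a_9=2, p_9 = 2*149261 + 63883 = 362405, q_9 = 2*4215 + 1804 = 10234.
Check: 362405^2 - 1254*10234^2 = 131337384025 - 131337384024 = 1, so (x, y) = (362405, 10234) solves the equation, and by the theorem it is the least positive solution.

(x, y) = (362405, 10234)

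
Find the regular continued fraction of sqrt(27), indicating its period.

[5; (5, 10)]

Write x_i = (sqrt(27) + m_i)/d_i with (m_0, d_0) = (0, 1). a_0 = floor(sqrt(27)) = 5, since 5^2 = 25 <= 27 < 36 = 6^2.
Iterate m_{i+1} = d_i*a_i - m_i, d_{i+1} = (27 - m_{i+1}^2)/d_i, a_{i+1} = floor((a_0 + m_{i+1})/d_{i+1}):
  m_1 = 1*5 - 0 = 5, d_1 = (27 - 5^2)/1 = 2/1 = 2, a_1 = floor((5 + 5)/2) = 5.
  m_2 = 2*5 - 5 = 5, d_2 = (27 - 5^2)/2 = 2/2 = 1, a_2 = floor((5 + 5)/1) = 10.
  m_3 = 1*10 - 5 = 5, d_3 = (27 - 5^2)/1 = 2/1 = 2: (m_3, d_3) = (m_1, d_1) = (5, 2), so from here the quotients repeat a_1, a_2; the period length is 2.
Hence the expansion of sqrt(27) is a_0 = 5 followed by the repeating block 5, 10 (period 2).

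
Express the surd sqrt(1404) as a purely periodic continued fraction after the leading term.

[37; (2, 7, 1, 4, 1, 7, 2, 74)]

Write x_i = (sqrt(1404) + m_i)/d_i with (m_0, d_0) = (0, 1). a_0 = floor(sqrt(1404)) = 37, since 37^2 = 1369 <= 1404 < 1444 = 38^2.
Iterate m_{i+1} = d_i*a_i - m_i, d_{i+1} = (1404 - m_{i+1}^2)/d_i, a_{i+1} = floor((a_0 + m_{i+1})/d_{i+1}):
  m_1 = 1*37 - 0 = 37, d_1 = (1404 - 37^2)/1 = 35/1 = 35, a_1 = floor((37 + 37)/35) = 2.
  m_2 = 35*2 - 37 = 33, d_2 = (1404 - 33^2)/35 = 315/35 = 9, a_2 = floor((37 + 33)/9) = 7.
  m_3 = 9*7 - 33 = 30, d_3 = (1404 - 30^2)/9 = 504/9 = 56, a_3 = floor((37 + 30)/56) = 1.
  m_4 = 56*1 - 30 = 26, d_4 = (1404 - 26^2)/56 = 728/56 = 13, a_4 = floor((37 + 26)/13) = 4.
  m_5 = 13*4 - 26 = 26, d_5 = (1404 - 26^2)/13 = 728/13 = 56, a_5 = floor((37 + 26)/56) = 1.
  m_6 = 56*1 - 26 = 30, d_6 = (1404 - 30^2)/56 = 504/56 = 9, a_6 = floor((37 + 30)/9) = 7.
  m_7 = 9*7 - 30 = 33, d_7 = (1404 - 33^2)/9 = 315/9 = 35, a_7 = floor((37 + 33)/35) = 2.
  m_8 = 35*2 - 33 = 37, d_8 = (1404 - 37^2)/35 = 35/35 = 1, a_8 = floor((37 + 37)/1) = 74.
  m_9 = 1*74 - 37 = 37, d_9 = (1404 - 37^2)/1 = 35/1 = 35: (m_9, d_9) = (m_1, d_1) = (37, 35), so from here the quotients repeat a_1, ..., a_8; the period length is 8.
Hence the expansion of sqrt(1404) is a_0 = 37 followed by the repeating block 2, 7, 1, 4, 1, 7, 2, 74 (period 8).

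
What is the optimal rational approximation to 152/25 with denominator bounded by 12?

Expand x = 152/25 as a continued fraction with the Euclidean algorithm:
  152 = 6*25 + 2, so a_0 = 6.
  25 = 12*2 + 1, so a_1 = 12.
  2 = 2*1 + 0, so a_2 = 2.
so x = [6; 12, 2].
Convergents (p_i = a_i*p_{i-1} + p_{i-2}, q_i = a_i*q_{i-1} + q_{i-2} with p_{-2}=0, p_{-1}=1, q_{-2}=1, q_{-1}=0), until the denominator exceeds 12:
  i=0: a_0=6, p_0 = 6*1 + 0 = 6, q_0 = 6*0 + 1 = 1.
  i=1: a_1=12, p_1 = 12*6 + 1 = 73, q_1 = 12*1 + 0 = 12.
  i=2: a_2=2, p_2 = 2*73 + 6 = 152, q_2 = 2*12 + 1 = 25.
q_2 = 25 > 12, so the last convergent with denominator <= 12 is p_1/q_1 = 73/12.
The closest fraction with denominator <= 12 is either p_1/q_1 or the intermediate fraction (k*p_1 + p_0)/(k*q_1 + q_0) with the largest k >= 1 whose denominator stays <= 12; these approach x as k grows, and every other convergent or intermediate fraction in range is farther away.
Largest k: floor((12 - q_0)/q_1) = floor((12 - 1)/12) = 0.
Since k = 0, no intermediate fraction beyond p_1/q_1 has denominator <= 12, so the convergent 73/12 is the closest (its error is |152*12 - 73*25|/(25*12) = 1/300).

73/12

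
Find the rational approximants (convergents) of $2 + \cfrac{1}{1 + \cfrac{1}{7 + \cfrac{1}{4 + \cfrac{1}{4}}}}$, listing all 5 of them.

2/1, 3/1, 23/8, 95/33, 403/140

Using the convergent recurrence p_i = a_i*p_{i-1} + p_{i-2}, q_i = a_i*q_{i-1} + q_{i-2} with p_{-2}=0, p_{-1}=1, q_{-2}=1, q_{-1}=0:
  i=0: a_0=2, p_0 = 2*1 + 0 = 2, q_0 = 2*0 + 1 = 1.
  i=1: a_1=1, p_1 = 1*2 + 1 = 3, q_1 = 1*1 + 0 = 1.
  i=2: a_2=7, p_2 = 7*3 + 2 = 23, q_2 = 7*1 + 1 = 8.
  i=3: a_3=4, p_3 = 4*23 + 3 = 95, q_3 = 4*8 + 1 = 33.
  i=4: a_4=4, p_4 = 4*95 + 23 = 403, q_4 = 4*33 + 8 = 140.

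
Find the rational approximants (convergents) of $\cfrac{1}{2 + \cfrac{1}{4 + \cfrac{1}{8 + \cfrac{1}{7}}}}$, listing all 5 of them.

0/1, 1/2, 4/9, 33/74, 235/527

Using the convergent recurrence p_i = a_i*p_{i-1} + p_{i-2}, q_i = a_i*q_{i-1} + q_{i-2} with p_{-2}=0, p_{-1}=1, q_{-2}=1, q_{-1}=0:
  i=0: a_0=0, p_0 = 0*1 + 0 = 0, q_0 = 0*0 + 1 = 1.
  i=1: a_1=2, p_1 = 2*0 + 1 = 1, q_1 = 2*1 + 0 = 2.
  i=2: a_2=4, p_2 = 4*1 + 0 = 4, q_2 = 4*2 + 1 = 9.
  i=3: a_3=8, p_3 = 8*4 + 1 = 33, q_3 = 8*9 + 2 = 74.
  i=4: a_4=7, p_4 = 7*33 + 4 = 235, q_4 = 7*74 + 9 = 527.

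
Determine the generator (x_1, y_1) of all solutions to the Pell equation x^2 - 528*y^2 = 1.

(x, y) = (23, 1)

First expand sqrt(528) as a continued fraction. With x_i = (sqrt(528) + m_i)/d_i and (m_0, d_0) = (0, 1): a_0 = floor(sqrt(528)) = 22, since 22^2 = 484 <= 528 < 529 = 23^2.
Iterate m_{i+1} = d_i*a_i - m_i, d_{i+1} = (528 - m_{i+1}^2)/d_i, a_{i+1} = floor((a_0 + m_{i+1})/d_{i+1}):
  m_1 = 1*22 - 0 = 22, d_1 = (528 - 22^2)/1 = 44/1 = 44, a_1 = floor((22 + 22)/44) = 1.
  m_2 = 44*1 - 22 = 22, d_2 = (528 - 22^2)/44 = 44/44 = 1, a_2 = floor((22 + 22)/1) = 44.
  m_3 = 1*44 - 22 = 22, d_3 = (528 - 22^2)/1 = 44/1 = 44: (m_3, d_3) = (m_1, d_1) = (22, 44), so from here the quotients repeat a_1, a_2; the period length is 2.
So sqrt(528) = [22; (1, 44)] with period length k = 2.
k is even, so the fundamental solution of x^2 - 528y^2 = 1 is (p_{k-1}, q_{k-1}) = (p_1, q_1); compute convergents through index 1.
Convergents (p_i = a_i*p_{i-1} + p_{i-2}, q_i = a_i*q_{i-1} + q_{i-2} with p_{-2}=0, p_{-1}=1, q_{-2}=1, q_{-1}=0):
  i=0: a_0=22, p_0 = 22*1 + 0 = 22, q_0 = 22*0 + 1 = 1.
  i=1: a_1=1, p_1 = 1*22 + 1 = 23, q_1 = 1*1 + 0 = 1.
Check: 23^2 - 528*1^2 = 529 - 528 = 1, so (x, y) = (23, 1) solves the equation, and by the theorem it is the least positive solution.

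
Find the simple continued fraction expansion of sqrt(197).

[14; (28)]

Write x_i = (sqrt(197) + m_i)/d_i with (m_0, d_0) = (0, 1). a_0 = floor(sqrt(197)) = 14, since 14^2 = 196 <= 197 < 225 = 15^2.
Iterate m_{i+1} = d_i*a_i - m_i, d_{i+1} = (197 - m_{i+1}^2)/d_i, a_{i+1} = floor((a_0 + m_{i+1})/d_{i+1}):
  m_1 = 1*14 - 0 = 14, d_1 = (197 - 14^2)/1 = 1/1 = 1, a_1 = floor((14 + 14)/1) = 28.
  m_2 = 1*28 - 14 = 14, d_2 = (197 - 14^2)/1 = 1/1 = 1: (m_2, d_2) = (m_1, d_1) = (14, 1), so from here the quotient a_1 repeats; the period length is 1.
Hence the expansion of sqrt(197) is a_0 = 14 followed by the repeating block 28 (period 1).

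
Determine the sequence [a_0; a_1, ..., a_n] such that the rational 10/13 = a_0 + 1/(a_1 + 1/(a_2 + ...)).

[0; 1, 3, 3]

Run the Euclidean algorithm on 10 and 13; the successive quotients are the partial quotients a_0, a_1, ... (each step inverts the fractional part left over by the previous one):
  10 = 0*13 + 10, so a_0 = 0.
  13 = 1*10 + 3, so a_1 = 1.
  10 = 3*3 + 1, so a_2 = 3.
  3 = 3*1 + 0, so a_3 = 3.
The remainder reaches 0 after 4 divisions, so the expansion has 4 partial quotients, read off in order.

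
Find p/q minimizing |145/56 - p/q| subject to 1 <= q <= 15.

Expand x = 145/56 as a continued fraction with the Euclidean algorithm:
  145 = 2*56 + 33, so a_0 = 2.
  56 = 1*33 + 23, so a_1 = 1.
  33 = 1*23 + 10, so a_2 = 1.
  23 = 2*10 + 3, so a_3 = 2.
  10 = 3*3 + 1, so a_4 = 3.
  3 = 3*1 + 0, so a_5 = 3.
so x = [2; 1, 1, 2, 3, 3].
Convergents (p_i = a_i*p_{i-1} + p_{i-2}, q_i = a_i*q_{i-1} + q_{i-2} with p_{-2}=0, p_{-1}=1, q_{-2}=1, q_{-1}=0), until the denominator exceeds 15:
  i=0: a_0=2, p_0 = 2*1 + 0 = 2, q_0 = 2*0 + 1 = 1.
  i=1: a_1=1, p_1 = 1*2 + 1 = 3, q_1 = 1*1 + 0 = 1.
  i=2: a_2=1, p_2 = 1*3 + 2 = 5, q_2 = 1*1 + 1 = 2.
  i=3: a_3=2, p_3 = 2*5 + 3 = 13, q_3 = 2*2 + 1 = 5.
  i=4: a_4=3, p_4 = 3*13 + 5 = 44, q_4 = 3*5 + 2 = 17.
q_4 = 17 > 15, so the last convergent with denominator <= 15 is p_3/q_3 = 13/5.
The closest fraction with denominator <= 15 is either p_3/q_3 or the intermediate fraction (k*p_3 + p_2)/(k*q_3 + q_2) with the largest k >= 1 whose denominator stays <= 15; these approach x as k grows, and every other convergent or intermediate fraction in range is farther away.
Largest k: floor((15 - q_2)/q_3) = floor((15 - 2)/5) = 2.
That gives (2*13 + 5)/(2*5 + 2) = 31/12.
Compare the errors: |x - 13/5| = |145*5 - 13*56|/(56*5) = 3/280, and |x - 31/12| = |145*12 - 31*56|/(56*12) = 4/672.
Cross-multiplying, 4*280 = 1120 < 2016 = 3*672, so 4/672 is smaller: the intermediate fraction 31/12 is closer to x than 13/5.

31/12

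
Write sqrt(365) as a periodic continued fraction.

Write x_i = (sqrt(365) + m_i)/d_i with (m_0, d_0) = (0, 1). a_0 = floor(sqrt(365)) = 19, since 19^2 = 361 <= 365 < 400 = 20^2.
Iterate m_{i+1} = d_i*a_i - m_i, d_{i+1} = (365 - m_{i+1}^2)/d_i, a_{i+1} = floor((a_0 + m_{i+1})/d_{i+1}):
  m_1 = 1*19 - 0 = 19, d_1 = (365 - 19^2)/1 = 4/1 = 4, a_1 = floor((19 + 19)/4) = 9.
  m_2 = 4*9 - 19 = 17, d_2 = (365 - 17^2)/4 = 76/4 = 19, a_2 = floor((19 + 17)/19) = 1.
  m_3 = 19*1 - 17 = 2, d_3 = (365 - 2^2)/19 = 361/19 = 19, a_3 = floor((19 + 2)/19) = 1.
  m_4 = 19*1 - 2 = 17, d_4 = (365 - 17^2)/19 = 76/19 = 4, a_4 = floor((19 + 17)/4) = 9.
  m_5 = 4*9 - 17 = 19, d_5 = (365 - 19^2)/4 = 4/4 = 1, a_5 = floor((19 + 19)/1) = 38.
  m_6 = 1*38 - 19 = 19, d_6 = (365 - 19^2)/1 = 4/1 = 4: (m_6, d_6) = (m_1, d_1) = (19, 4), so from here the quotients repeat a_1, ..., a_5; the period length is 5.
Hence the expansion of sqrt(365) is a_0 = 19 followed by the repeating block 9, 1, 1, 9, 38 (period 5).

[19; (9, 1, 1, 9, 38)]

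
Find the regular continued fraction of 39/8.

Run the Euclidean algorithm on 39 and 8; the successive quotients are the partial quotients a_0, a_1, ... (each step inverts the fractional part left over by the previous one):
  39 = 4*8 + 7, so a_0 = 4.
  8 = 1*7 + 1, so a_1 = 1.
  7 = 7*1 + 0, so a_2 = 7.
The remainder reaches 0 after 3 divisions, so the expansion has 3 partial quotients, read off in order.

[4; 1, 7]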